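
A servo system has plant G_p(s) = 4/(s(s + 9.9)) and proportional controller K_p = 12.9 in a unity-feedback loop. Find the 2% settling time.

Closed-loop characteristic equation: s² + 9.9s + 51.6 = 0, so ω_n = 7.183 rad/s and ζ = 9.9/(2·7.183) = 0.6891.
2% settling time T_s ≈ 4/(ζω_n) = 4/4.95 = 0.808 s.

T_s ≈ 0.808 s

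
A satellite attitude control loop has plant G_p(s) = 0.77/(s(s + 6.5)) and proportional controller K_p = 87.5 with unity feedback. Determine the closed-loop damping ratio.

ζ = 0.396

With unity feedback the closed-loop characteristic equation is s² + 6.5s + 87.5·0.77 = s² + 6.5s + 67.38 = 0.
So ω_n² = 67.38 ⇒ ω_n = 8.208 rad/s, and ζ = 6.5/(2ω_n) = 0.396.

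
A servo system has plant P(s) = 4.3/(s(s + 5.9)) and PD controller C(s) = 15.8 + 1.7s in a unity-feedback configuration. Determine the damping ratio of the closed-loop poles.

ζ = 0.801

Forward path: (15.8 + 1.7s)·4.3/(s(s+5.9)). The closed-loop characteristic equation is s² + (5.9 + 4.3·1.7)s + 4.3·15.8 = 0.
That is s² + 13.21s + 67.94 = 0, so ω_n = 8.243 rad/s and ζ = 13.21/(2·8.243) = 0.8013.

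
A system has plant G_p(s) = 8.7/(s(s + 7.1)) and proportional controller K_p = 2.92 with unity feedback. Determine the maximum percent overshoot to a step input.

Closed-loop characteristic equation: s² + 7.1s + 25.4 = 0, so ω_n = 5.04 rad/s and ζ = 7.1/(2·5.04) = 0.7043.
%OS = 100·exp(−πζ/√(1−ζ²)) = 100·exp(−π·0.7043/√0.5039) = 4.43%.

4.43%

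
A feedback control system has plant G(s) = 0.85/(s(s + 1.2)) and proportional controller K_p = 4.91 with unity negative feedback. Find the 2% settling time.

Closed-loop characteristic equation: s² + 1.2s + 4.173 = 0, so ω_n = 2.043 rad/s and ζ = 1.2/(2·2.043) = 0.2937.
2% settling time T_s ≈ 4/(ζω_n) = 4/0.6 = 6.67 s.

T_s ≈ 6.67 s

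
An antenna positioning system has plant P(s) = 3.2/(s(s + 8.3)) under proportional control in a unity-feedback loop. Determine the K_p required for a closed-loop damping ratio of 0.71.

Closed-loop characteristic equation: s² + 8.3s + K_p·3.2 = 0.
So ω_n = √(3.2K_p) and 2ζω_n = 8.3, giving ζ = 8.3/(2√(3.2K_p)).
Setting ζ = 0.71: √(3.2K_p) = 8.3/(2·0.71) = 5.845, so K_p = 34.16/3.2 = 10.7.

K_p = 10.7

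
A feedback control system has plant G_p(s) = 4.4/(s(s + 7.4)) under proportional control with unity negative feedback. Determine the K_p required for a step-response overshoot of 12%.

K_p = 9.94

From %OS = 100·exp(−πζ/√(1−ζ²)) = 12%, ζ = −ln(0.12)/√(π²+ln²(0.12)) = 0.5594.
Characteristic equation s² + 7.4s + 4.4K_p = 0 gives ζ = 7.4/(2√(4.4K_p)).
Setting ζ = 0.5594: √(4.4K_p) = 7.4/(2·0.5594) = 6.614, so K_p = 43.75/4.4 = 9.94.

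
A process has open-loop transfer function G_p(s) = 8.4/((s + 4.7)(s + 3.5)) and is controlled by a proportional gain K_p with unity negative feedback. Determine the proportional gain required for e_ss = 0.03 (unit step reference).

K_p = 63.3

For a type-0 loop with proportional control, e_ss = 1/(1 + K_p·G_p(0)).
G_p(0) = 0.5106. Require 1/(1 + K_p·0.5106) = 0.03, so 1 + 0.5106·K_p = 33.33.
K_p = (33.33 − 1)/0.5106 = 63.3.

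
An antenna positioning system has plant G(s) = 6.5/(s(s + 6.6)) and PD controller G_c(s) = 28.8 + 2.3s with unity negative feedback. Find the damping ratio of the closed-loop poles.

Forward path: (28.8 + 2.3s)·6.5/(s(s+6.6)). The closed-loop characteristic equation is s² + (6.6 + 6.5·2.3)s + 6.5·28.8 = 0.
That is s² + 21.55s + 187.2 = 0, so ω_n = 13.68 rad/s and ζ = 21.55/(2·13.68) = 0.7875.

ζ = 0.788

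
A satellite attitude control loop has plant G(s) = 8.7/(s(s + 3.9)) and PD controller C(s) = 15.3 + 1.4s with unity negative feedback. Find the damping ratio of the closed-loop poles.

ζ = 0.697

Forward path: (15.3 + 1.4s)·8.7/(s(s+3.9)). The closed-loop characteristic equation is s² + (3.9 + 8.7·1.4)s + 8.7·15.3 = 0.
That is s² + 16.08s + 133.1 = 0, so ω_n = 11.54 rad/s and ζ = 16.08/(2·11.54) = 0.6969.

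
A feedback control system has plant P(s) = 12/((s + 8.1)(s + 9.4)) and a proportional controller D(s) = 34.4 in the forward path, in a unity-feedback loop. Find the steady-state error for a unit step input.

0.156

The loop is type 0. Static position error constant K_pos = D(0)·P(0) = 34.4·0.1576 = 5.422.
Steady-state error to a unit step: e_ss = 1/(1+K_pos) = 1/6.422 = 0.156.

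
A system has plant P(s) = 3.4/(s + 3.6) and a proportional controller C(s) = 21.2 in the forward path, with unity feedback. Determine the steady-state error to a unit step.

0.0476

The loop is type 0. Static position error constant K_pos = C(0)·P(0) = 21.2·0.9444 = 20.02.
Steady-state error to a unit step: e_ss = 1/(1+K_pos) = 1/21.02 = 0.0476.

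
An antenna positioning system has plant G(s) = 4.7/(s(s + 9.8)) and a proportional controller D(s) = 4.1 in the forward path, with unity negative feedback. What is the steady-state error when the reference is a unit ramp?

0.509

The loop has one pole at the origin (type 1). Velocity error constant K_v = lim_{s→0} s·D(s)G(s) = 4.1·4.7/9.8 = 1.966.
Steady-state error to a unit ramp: e_ss = 1/K_v = 0.509.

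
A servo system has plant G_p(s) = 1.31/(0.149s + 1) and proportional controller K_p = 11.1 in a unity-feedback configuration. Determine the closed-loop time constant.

τ = 0.00959 s

Closed loop: T(s) = K_p·G_p/(1+K_p·G_p) = 14.54/(0.149s + 1 + 14.54), with pole at s = −(1 + 14.54)/0.149 = −104.3.
Closed-loop time constant τ = 1/104.3 = 0.00959 s.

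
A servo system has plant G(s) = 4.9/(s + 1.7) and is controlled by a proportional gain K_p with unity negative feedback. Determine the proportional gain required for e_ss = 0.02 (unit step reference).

K_p = 17

The loop is type 0, so e_ss(step) = 1/(1 + K_pos) with K_pos = K_p·G(0).
G(0) = 2.882. Require 1/(1 + K_p·2.882) = 0.02, so 1 + 2.882·K_p = 50.
K_p = (50 − 1)/2.882 = 17.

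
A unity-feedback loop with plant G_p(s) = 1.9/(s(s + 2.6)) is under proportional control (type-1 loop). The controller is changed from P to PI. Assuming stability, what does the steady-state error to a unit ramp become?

The integrator raises the loop to type 2, so K_v → ∞ and e_ss to a ramp is zero.

0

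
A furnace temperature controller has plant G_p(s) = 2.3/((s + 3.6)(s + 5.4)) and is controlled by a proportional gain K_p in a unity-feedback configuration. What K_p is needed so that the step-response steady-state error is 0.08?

K_p = 97.2

For a type-0 loop with proportional control, e_ss = 1/(1 + K_p·G_p(0)).
G_p(0) = 0.1183. Require 1/(1 + K_p·0.1183) = 0.08, so 1 + 0.1183·K_p = 12.5.
K_p = (12.5 − 1)/0.1183 = 97.2.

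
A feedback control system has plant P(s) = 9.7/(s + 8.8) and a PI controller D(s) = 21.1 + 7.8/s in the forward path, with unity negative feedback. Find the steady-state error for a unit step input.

0

The open loop D(s)P(s) has a pole at the origin (type 1), so the static position error constant is infinite and e_ss = 1/(1+∞) = 0.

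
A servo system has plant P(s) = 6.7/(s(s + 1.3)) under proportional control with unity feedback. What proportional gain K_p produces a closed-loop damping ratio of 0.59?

K_p = 0.181

Closed-loop characteristic equation: s² + 1.3s + K_p·6.7 = 0.
So ω_n = √(6.7K_p) and 2ζω_n = 1.3, giving ζ = 1.3/(2√(6.7K_p)).
Setting ζ = 0.59: √(6.7K_p) = 1.3/(2·0.59) = 1.102, so K_p = 1.214/6.7 = 0.181.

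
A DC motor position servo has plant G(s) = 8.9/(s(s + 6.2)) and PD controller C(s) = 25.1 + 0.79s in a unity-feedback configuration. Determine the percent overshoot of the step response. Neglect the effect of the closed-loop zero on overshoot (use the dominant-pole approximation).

Forward path: (25.1 + 0.79s)·8.9/(s(s+6.2)). The closed-loop characteristic equation is s² + (6.2 + 8.9·0.79)s + 8.9·25.1 = 0.
That is s² + 13.23s + 223.4 = 0, so ω_n = 14.95 rad/s and ζ = 13.23/(2·14.95) = 0.4426.
%OS = 100·exp(−πζ/√(1−ζ²)) = 21.2%.

21.2%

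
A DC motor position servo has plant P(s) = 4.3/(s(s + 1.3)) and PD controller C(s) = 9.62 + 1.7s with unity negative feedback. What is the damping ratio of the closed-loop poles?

ζ = 0.669

Forward path: (9.62 + 1.7s)·4.3/(s(s+1.3)). The closed-loop characteristic equation is s² + (1.3 + 4.3·1.7)s + 4.3·9.62 = 0.
That is s² + 8.61s + 41.37 = 0, so ω_n = 6.432 rad/s and ζ = 8.61/(2·6.432) = 0.6693.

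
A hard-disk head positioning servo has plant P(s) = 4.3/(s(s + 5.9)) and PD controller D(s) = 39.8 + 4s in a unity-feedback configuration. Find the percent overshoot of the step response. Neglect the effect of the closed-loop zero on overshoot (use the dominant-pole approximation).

0.272%

Forward path: (39.8 + 4s)·4.3/(s(s+5.9)). The closed-loop characteristic equation is s² + (5.9 + 4.3·4)s + 4.3·39.8 = 0.
That is s² + 23.1s + 171.1 = 0, so ω_n = 13.08 rad/s and ζ = 23.1/(2·13.08) = 0.8829.
%OS = 100·exp(−πζ/√(1−ζ²)) = 0.272%.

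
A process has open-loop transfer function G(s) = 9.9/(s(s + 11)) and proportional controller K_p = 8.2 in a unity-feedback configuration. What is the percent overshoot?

8.88%

The closed-loop denominator s² + 11s + 81.18 gives ω_n = √81.18 = 9.01 and ζ = 11/(2ω_n) = 0.6104.
%OS = 100·exp(−πζ/√(1−ζ²)) = 100·exp(−π·0.6104/√0.6274) = 8.88%.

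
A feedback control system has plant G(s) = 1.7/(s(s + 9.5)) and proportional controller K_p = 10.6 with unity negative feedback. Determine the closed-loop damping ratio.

ζ = 1.12

1 + K_p·G(s) = 0 gives s² + 9.5s + 18.02 = 0.
So ω_n² = 18.02 ⇒ ω_n = 4.245 rad/s, and ζ = 9.5/(2ω_n) = 1.12.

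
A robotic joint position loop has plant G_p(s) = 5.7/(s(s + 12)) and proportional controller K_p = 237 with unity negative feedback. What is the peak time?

T_p = 0.0866 s

Closed-loop characteristic equation: s² + 12s + 1351 = 0, so ω_n = 36.75 rad/s and ζ = 12/(2·36.75) = 0.1632.
Damped frequency ω_d = ω_n√(1−ζ²) = 36.26 rad/s, so peak time T_p = π/ω_d = 0.0866 s.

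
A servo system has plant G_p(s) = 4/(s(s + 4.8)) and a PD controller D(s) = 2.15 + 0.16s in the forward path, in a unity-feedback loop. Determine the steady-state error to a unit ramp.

0.558

The loop has one pole at the origin (type 1). Velocity error constant K_v = lim_{s→0} s·D(s)G_p(s) = 2.15·4/4.8 = 1.792.
Steady-state error to a unit ramp: e_ss = 1/K_v = 0.558.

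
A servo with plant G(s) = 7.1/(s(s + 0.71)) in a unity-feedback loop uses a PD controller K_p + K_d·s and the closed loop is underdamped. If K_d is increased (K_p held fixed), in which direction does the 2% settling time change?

Characteristic equation s² + (0.71 + 7.1K_d)s + 7.1K_p = 0: raising K_d increases ζω_n = (0.71+7.1K_d)/2 while the loop stays underdamped, so T_s ≈ 4/(ζω_n) decreases.

decrease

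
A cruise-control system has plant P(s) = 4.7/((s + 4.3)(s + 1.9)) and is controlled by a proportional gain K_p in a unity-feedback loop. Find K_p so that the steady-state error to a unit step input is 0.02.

K_p = 85.2

The loop is type 0, so e_ss(step) = 1/(1 + K_pos) with K_pos = K_p·P(0).
P(0) = 0.5753. Require 1/(1 + K_p·0.5753) = 0.02, so 1 + 0.5753·K_p = 50.
K_p = (50 − 1)/0.5753 = 85.2.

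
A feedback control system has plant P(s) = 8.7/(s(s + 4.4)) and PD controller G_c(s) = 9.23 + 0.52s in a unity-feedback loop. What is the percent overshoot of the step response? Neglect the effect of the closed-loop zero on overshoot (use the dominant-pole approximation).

16.5%

Forward path: (9.23 + 0.52s)·8.7/(s(s+4.4)). The closed-loop characteristic equation is s² + (4.4 + 8.7·0.52)s + 8.7·9.23 = 0.
That is s² + 8.924s + 80.3 = 0, so ω_n = 8.961 rad/s and ζ = 8.924/(2·8.961) = 0.4979.
%OS = 100·exp(−πζ/√(1−ζ²)) = 16.5%.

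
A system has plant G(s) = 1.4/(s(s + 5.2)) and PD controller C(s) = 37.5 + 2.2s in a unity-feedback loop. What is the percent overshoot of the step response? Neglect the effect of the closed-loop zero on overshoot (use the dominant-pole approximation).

11.2%

Forward path: (37.5 + 2.2s)·1.4/(s(s+5.2)). The closed-loop characteristic equation is s² + (5.2 + 1.4·2.2)s + 1.4·37.5 = 0.
That is s² + 8.28s + 52.5 = 0, so ω_n = 7.246 rad/s and ζ = 8.28/(2·7.246) = 0.5714.
%OS = 100·exp(−πζ/√(1−ζ²)) = 11.2%.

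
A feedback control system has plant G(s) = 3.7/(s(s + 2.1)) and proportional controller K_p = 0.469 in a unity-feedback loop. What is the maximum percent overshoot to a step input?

The closed-loop denominator s² + 2.1s + 1.735 gives ω_n = √1.735 = 1.317 and ζ = 2.1/(2ω_n) = 0.7971.
%OS = 100·exp(−πζ/√(1−ζ²)) = 100·exp(−π·0.7971/√0.3647) = 1.58%.

1.58%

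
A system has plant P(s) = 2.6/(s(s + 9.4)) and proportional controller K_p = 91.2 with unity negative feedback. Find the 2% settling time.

The closed-loop denominator s² + 9.4s + 237.1 gives ω_n = √237.1 = 15.4 and ζ = 9.4/(2ω_n) = 0.3052.
2% settling time T_s ≈ 4/(ζω_n) = 4/4.7 = 0.851 s.

T_s ≈ 0.851 s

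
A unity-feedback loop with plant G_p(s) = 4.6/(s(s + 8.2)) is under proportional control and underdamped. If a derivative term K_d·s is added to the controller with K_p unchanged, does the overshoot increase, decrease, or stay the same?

The derivative term adds K·K_d to the s-coefficient of the characteristic equation, raising 2ζω_n while ω_n is unchanged; ζ increases, so overshoot decreases.

decrease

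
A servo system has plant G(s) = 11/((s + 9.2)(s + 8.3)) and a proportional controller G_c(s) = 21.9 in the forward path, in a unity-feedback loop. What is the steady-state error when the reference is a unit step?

0.241

The loop is type 0. Static position error constant K_pos = G_c(0)·G(0) = 21.9·0.1441 = 3.155.
Steady-state error to a unit step: e_ss = 1/(1+K_pos) = 1/4.155 = 0.241.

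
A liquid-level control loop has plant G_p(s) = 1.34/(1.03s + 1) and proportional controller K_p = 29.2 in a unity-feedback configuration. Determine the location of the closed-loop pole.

Closed loop: T(s) = K_p·G_p/(1+K_p·G_p) = 39.13/(1.03s + 1 + 39.13), with pole at s = −(1 + 39.13)/1.03 = −38.96.

s = -38.96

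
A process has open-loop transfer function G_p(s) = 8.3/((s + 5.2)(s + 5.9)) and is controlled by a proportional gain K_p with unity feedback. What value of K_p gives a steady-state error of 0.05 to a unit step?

K_p = 70.2

Steady-state error for a unit step on this type-0 loop is 1/(1 + K_p·G_p(0)).
G_p(0) = 0.2705. Require 1/(1 + K_p·0.2705) = 0.05, so 1 + 0.2705·K_p = 20.
K_p = (20 − 1)/0.2705 = 70.2.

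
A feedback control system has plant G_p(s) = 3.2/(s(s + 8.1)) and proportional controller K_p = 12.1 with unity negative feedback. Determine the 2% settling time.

T_s ≈ 0.988 s

From 1 + K_pG_p(s) = 0: s² + 8.1s + 38.72 = 0 ⇒ ω_n = 6.223, ζ = 0.6509.
2% settling time T_s ≈ 4/(ζω_n) = 4/4.05 = 0.988 s.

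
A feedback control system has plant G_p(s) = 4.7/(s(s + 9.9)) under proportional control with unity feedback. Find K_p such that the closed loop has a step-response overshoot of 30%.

From %OS = 100·exp(−πζ/√(1−ζ²)) = 30%, ζ = −ln(0.3)/√(π²+ln²(0.3)) = 0.3579.
Characteristic equation s² + 9.9s + 4.7K_p = 0 gives ζ = 9.9/(2√(4.7K_p)).
Setting ζ = 0.3579: √(4.7K_p) = 9.9/(2·0.3579) = 13.83, so K_p = 191.3/4.7 = 40.7.

K_p = 40.7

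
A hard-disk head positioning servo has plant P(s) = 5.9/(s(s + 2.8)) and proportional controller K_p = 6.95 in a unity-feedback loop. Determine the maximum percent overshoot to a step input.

From 1 + K_pP(s) = 0: s² + 2.8s + 41.01 = 0 ⇒ ω_n = 6.404, ζ = 0.2186.
%OS = 100·exp(−πζ/√(1−ζ²)) = 100·exp(−π·0.2186/√0.9522) = 49.5%.

49.5%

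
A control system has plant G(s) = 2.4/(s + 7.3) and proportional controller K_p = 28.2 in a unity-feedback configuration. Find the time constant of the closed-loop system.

τ = 0.0133 s

Closed-loop transfer function: T(s) = K_p·G(s)/(1 + K_p·G(s)) = 67.68/(s + 7.3 + 67.68) = 67.68/(s + 74.98).
Time constant τ = 1/74.98 = 0.0133 s.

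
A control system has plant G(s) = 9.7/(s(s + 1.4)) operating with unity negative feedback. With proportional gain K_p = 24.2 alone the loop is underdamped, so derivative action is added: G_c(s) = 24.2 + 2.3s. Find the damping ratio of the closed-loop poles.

ζ = 0.774

Forward path: (24.2 + 2.3s)·9.7/(s(s+1.4)). The closed-loop characteristic equation is s² + (1.4 + 9.7·2.3)s + 9.7·24.2 = 0.
That is s² + 23.71s + 234.7 = 0, so ω_n = 15.32 rad/s and ζ = 23.71/(2·15.32) = 0.7738.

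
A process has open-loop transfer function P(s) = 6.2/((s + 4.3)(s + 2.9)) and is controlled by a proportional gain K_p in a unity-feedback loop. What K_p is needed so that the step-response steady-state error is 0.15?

K_p = 11.4

The loop is type 0, so e_ss(step) = 1/(1 + K_pos) with K_pos = K_p·P(0).
P(0) = 0.4972. Require 1/(1 + K_p·0.4972) = 0.15, so 1 + 0.4972·K_p = 6.667.
K_p = (6.667 − 1)/0.4972 = 11.4.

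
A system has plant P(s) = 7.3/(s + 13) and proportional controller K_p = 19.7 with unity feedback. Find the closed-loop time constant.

τ = 0.00638 s

Closed-loop transfer function: T(s) = K_p·P(s)/(1 + K_p·P(s)) = 143.8/(s + 13 + 143.8) = 143.8/(s + 156.8).
Time constant τ = 1/156.8 = 0.00638 s.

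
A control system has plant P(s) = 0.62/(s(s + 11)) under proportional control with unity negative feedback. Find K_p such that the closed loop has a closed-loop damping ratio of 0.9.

Closed-loop characteristic equation: s² + 11s + K_p·0.62 = 0.
So ω_n = √(0.62K_p) and 2ζω_n = 11, giving ζ = 11/(2√(0.62K_p)).
Setting ζ = 0.9: √(0.62K_p) = 11/(2·0.9) = 6.111, so K_p = 37.35/0.62 = 60.2.

K_p = 60.2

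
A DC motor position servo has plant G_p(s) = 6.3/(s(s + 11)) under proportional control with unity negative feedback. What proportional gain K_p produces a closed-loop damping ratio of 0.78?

Closed-loop characteristic equation: s² + 11s + K_p·6.3 = 0.
So ω_n = √(6.3K_p) and 2ζω_n = 11, giving ζ = 11/(2√(6.3K_p)).
Setting ζ = 0.78: √(6.3K_p) = 11/(2·0.78) = 7.051, so K_p = 49.72/6.3 = 7.89.

K_p = 7.89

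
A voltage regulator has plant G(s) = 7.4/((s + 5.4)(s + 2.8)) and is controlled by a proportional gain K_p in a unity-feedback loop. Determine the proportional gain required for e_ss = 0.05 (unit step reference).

K_p = 38.8

The loop is type 0, so e_ss(step) = 1/(1 + K_pos) with K_pos = K_p·G(0).
G(0) = 0.4894. Require 1/(1 + K_p·0.4894) = 0.05, so 1 + 0.4894·K_p = 20.
K_p = (20 − 1)/0.4894 = 38.8.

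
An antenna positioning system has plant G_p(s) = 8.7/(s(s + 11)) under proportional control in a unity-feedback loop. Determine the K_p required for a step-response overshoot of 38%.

K_p = 40.1

From %OS = 100·exp(−πζ/√(1−ζ²)) = 38%, ζ = −ln(0.38)/√(π²+ln²(0.38)) = 0.2943.
Characteristic equation s² + 11s + 8.7K_p = 0 gives ζ = 11/(2√(8.7K_p)).
Setting ζ = 0.2943: √(8.7K_p) = 11/(2·0.2943) = 18.69, so K_p = 349.1/8.7 = 40.1.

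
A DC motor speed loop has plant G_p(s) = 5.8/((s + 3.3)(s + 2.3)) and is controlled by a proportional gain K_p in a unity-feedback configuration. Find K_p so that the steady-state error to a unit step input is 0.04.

K_p = 31.4

The loop is type 0, so e_ss(step) = 1/(1 + K_pos) with K_pos = K_p·G_p(0).
G_p(0) = 0.7642. Require 1/(1 + K_p·0.7642) = 0.04, so 1 + 0.7642·K_p = 25.
K_p = (25 − 1)/0.7642 = 31.4.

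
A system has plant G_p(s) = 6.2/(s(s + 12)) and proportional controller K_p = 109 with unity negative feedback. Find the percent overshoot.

From 1 + K_pG_p(s) = 0: s² + 12s + 675.8 = 0 ⇒ ω_n = 26, ζ = 0.2308.
%OS = 100·exp(−πζ/√(1−ζ²)) = 100·exp(−π·0.2308/√0.9467) = 47.5%.

47.5%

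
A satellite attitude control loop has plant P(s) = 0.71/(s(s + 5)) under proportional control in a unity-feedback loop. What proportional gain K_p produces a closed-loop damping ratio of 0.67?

Closed-loop characteristic equation: s² + 5s + K_p·0.71 = 0.
So ω_n = √(0.71K_p) and 2ζω_n = 5, giving ζ = 5/(2√(0.71K_p)).
Setting ζ = 0.67: √(0.71K_p) = 5/(2·0.67) = 3.731, so K_p = 13.92/0.71 = 19.6.

K_p = 19.6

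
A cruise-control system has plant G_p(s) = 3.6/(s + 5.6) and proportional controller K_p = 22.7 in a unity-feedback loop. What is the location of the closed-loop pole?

Closed-loop transfer function: T(s) = K_p·G_p(s)/(1 + K_p·G_p(s)) = 81.72/(s + 5.6 + 81.72) = 81.72/(s + 87.32).
The closed-loop pole is at s = −87.32.

s = -87.32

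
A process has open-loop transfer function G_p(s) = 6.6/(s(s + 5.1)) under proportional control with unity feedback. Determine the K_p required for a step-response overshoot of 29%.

From %OS = 100·exp(−πζ/√(1−ζ²)) = 29%, ζ = −ln(0.29)/√(π²+ln²(0.29)) = 0.3666.
Characteristic equation s² + 5.1s + 6.6K_p = 0 gives ζ = 5.1/(2√(6.6K_p)).
Setting ζ = 0.3666: √(6.6K_p) = 5.1/(2·0.3666) = 6.956, so K_p = 48.38/6.6 = 7.33.

K_p = 7.33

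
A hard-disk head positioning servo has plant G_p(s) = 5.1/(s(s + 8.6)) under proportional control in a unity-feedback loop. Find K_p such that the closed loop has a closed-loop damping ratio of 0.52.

Closed-loop characteristic equation: s² + 8.6s + K_p·5.1 = 0.
So ω_n = √(5.1K_p) and 2ζω_n = 8.6, giving ζ = 8.6/(2√(5.1K_p)).
Setting ζ = 0.52: √(5.1K_p) = 8.6/(2·0.52) = 8.269, so K_p = 68.38/5.1 = 13.4.

K_p = 13.4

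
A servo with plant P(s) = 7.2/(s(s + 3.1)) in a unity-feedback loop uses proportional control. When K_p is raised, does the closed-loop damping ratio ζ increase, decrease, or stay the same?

ζ = 3.1/(2√(7.2K_p)); increasing K_p raises the denominator, so ζ falls.

decrease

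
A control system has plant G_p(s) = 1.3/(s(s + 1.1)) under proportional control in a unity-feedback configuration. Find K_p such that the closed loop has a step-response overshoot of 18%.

From %OS = 100·exp(−πζ/√(1−ζ²)) = 18%, ζ = −ln(0.18)/√(π²+ln²(0.18)) = 0.4791.
Characteristic equation s² + 1.1s + 1.3K_p = 0 gives ζ = 1.1/(2√(1.3K_p)).
Setting ζ = 0.4791: √(1.3K_p) = 1.1/(2·0.4791) = 1.148, so K_p = 1.318/1.3 = 1.01.

K_p = 1.01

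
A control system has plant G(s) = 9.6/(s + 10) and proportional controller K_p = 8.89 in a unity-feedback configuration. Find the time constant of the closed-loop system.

Closed-loop transfer function: T(s) = K_p·G(s)/(1 + K_p·G(s)) = 85.34/(s + 10 + 85.34) = 85.34/(s + 95.34).
Time constant τ = 1/95.34 = 0.0105 s.

τ = 0.0105 s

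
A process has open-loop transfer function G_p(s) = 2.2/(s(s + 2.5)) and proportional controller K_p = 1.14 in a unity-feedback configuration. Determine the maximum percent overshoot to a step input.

From 1 + K_pG_p(s) = 0: s² + 2.5s + 2.508 = 0 ⇒ ω_n = 1.584, ζ = 0.7893.
%OS = 100·exp(−πζ/√(1−ζ²)) = 100·exp(−π·0.7893/√0.377) = 1.76%.

1.76%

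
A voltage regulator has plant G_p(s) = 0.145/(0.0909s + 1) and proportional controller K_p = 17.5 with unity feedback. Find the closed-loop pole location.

Closed loop: T(s) = K_p·G_p/(1+K_p·G_p) = 2.537/(0.0909s + 1 + 2.537), with pole at s = −(1 + 2.537)/0.0909 = −38.92.

s = -38.92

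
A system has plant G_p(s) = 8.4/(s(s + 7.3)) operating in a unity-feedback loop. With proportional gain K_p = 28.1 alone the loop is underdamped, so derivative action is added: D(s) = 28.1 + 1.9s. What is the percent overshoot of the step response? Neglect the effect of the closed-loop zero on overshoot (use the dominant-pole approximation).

Forward path: (28.1 + 1.9s)·8.4/(s(s+7.3)). The closed-loop characteristic equation is s² + (7.3 + 8.4·1.9)s + 8.4·28.1 = 0.
That is s² + 23.26s + 236 = 0, so ω_n = 15.36 rad/s and ζ = 23.26/(2·15.36) = 0.757.
%OS = 100·exp(−πζ/√(1−ζ²)) = 2.63%.

2.63%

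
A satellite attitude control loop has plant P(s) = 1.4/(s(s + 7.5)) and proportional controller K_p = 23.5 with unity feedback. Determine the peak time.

From 1 + K_pP(s) = 0: s² + 7.5s + 32.9 = 0 ⇒ ω_n = 5.736, ζ = 0.6538.
Damped frequency ω_d = ω_n√(1−ζ²) = 4.34 rad/s, so peak time T_p = π/ω_d = 0.724 s.

T_p = 0.724 s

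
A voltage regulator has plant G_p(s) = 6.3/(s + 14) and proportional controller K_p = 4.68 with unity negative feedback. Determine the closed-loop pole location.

Closed-loop transfer function: T(s) = K_p·G_p(s)/(1 + K_p·G_p(s)) = 29.48/(s + 14 + 29.48) = 29.48/(s + 43.48).
The closed-loop pole is at s = −43.48.

s = -43.48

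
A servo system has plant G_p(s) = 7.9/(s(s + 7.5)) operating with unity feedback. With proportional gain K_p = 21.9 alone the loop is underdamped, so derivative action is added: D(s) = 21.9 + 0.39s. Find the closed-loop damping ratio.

ζ = 0.402

Forward path: (21.9 + 0.39s)·7.9/(s(s+7.5)). The closed-loop characteristic equation is s² + (7.5 + 7.9·0.39)s + 7.9·21.9 = 0.
That is s² + 10.58s + 173 = 0, so ω_n = 13.15 rad/s and ζ = 10.58/(2·13.15) = 0.4022.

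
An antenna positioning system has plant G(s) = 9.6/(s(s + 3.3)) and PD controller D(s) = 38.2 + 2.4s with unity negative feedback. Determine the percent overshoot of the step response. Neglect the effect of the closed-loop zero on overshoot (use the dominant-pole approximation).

Forward path: (38.2 + 2.4s)·9.6/(s(s+3.3)). The closed-loop characteristic equation is s² + (3.3 + 9.6·2.4)s + 9.6·38.2 = 0.
That is s² + 26.34s + 366.7 = 0, so ω_n = 19.15 rad/s and ζ = 26.34/(2·19.15) = 0.6877.
%OS = 100·exp(−πζ/√(1−ζ²)) = 5.1%.

5.1%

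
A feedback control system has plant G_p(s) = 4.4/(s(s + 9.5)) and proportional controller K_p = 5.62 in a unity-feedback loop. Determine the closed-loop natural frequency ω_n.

The closed-loop denominator is s(s+9.5) + 5.62·4.4 = s² + 9.5s + 24.73.
Matching s² + 2ζω_n s + ω_n²: ω_n = √24.73 = 4.973 rad/s and 2ζω_n = 9.5, so ζ = 9.5/(2·4.973) = 0.955.

ω_n = 4.97 rad/s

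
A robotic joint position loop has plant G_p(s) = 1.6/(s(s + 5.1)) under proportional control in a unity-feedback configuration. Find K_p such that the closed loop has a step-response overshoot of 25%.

K_p = 24.9

From %OS = 100·exp(−πζ/√(1−ζ²)) = 25%, ζ = −ln(0.25)/√(π²+ln²(0.25)) = 0.4037.
Characteristic equation s² + 5.1s + 1.6K_p = 0 gives ζ = 5.1/(2√(1.6K_p)).
Setting ζ = 0.4037: √(1.6K_p) = 5.1/(2·0.4037) = 6.316, so K_p = 39.9/1.6 = 24.9.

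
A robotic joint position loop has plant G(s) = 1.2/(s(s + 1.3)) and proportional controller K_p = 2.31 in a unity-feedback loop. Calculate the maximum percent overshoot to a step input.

26.4%

The closed-loop denominator s² + 1.3s + 2.772 gives ω_n = √2.772 = 1.665 and ζ = 1.3/(2ω_n) = 0.3904.
%OS = 100·exp(−πζ/√(1−ζ²)) = 100·exp(−π·0.3904/√0.8476) = 26.4%.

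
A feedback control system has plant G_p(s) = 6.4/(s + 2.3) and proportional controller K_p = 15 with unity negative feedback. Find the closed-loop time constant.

Closed-loop transfer function: T(s) = K_p·G_p(s)/(1 + K_p·G_p(s)) = 96/(s + 2.3 + 96) = 96/(s + 98.3).
Time constant τ = 1/98.3 = 0.0102 s.

τ = 0.0102 s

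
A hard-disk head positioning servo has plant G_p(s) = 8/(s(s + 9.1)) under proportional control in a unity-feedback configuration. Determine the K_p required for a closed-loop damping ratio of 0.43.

K_p = 14

Closed-loop characteristic equation: s² + 9.1s + K_p·8 = 0.
So ω_n = √(8K_p) and 2ζω_n = 9.1, giving ζ = 9.1/(2√(8K_p)).
Setting ζ = 0.43: √(8K_p) = 9.1/(2·0.43) = 10.58, so K_p = 112/8 = 14.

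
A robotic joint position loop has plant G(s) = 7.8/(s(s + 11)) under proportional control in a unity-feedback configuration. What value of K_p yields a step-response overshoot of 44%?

From %OS = 100·exp(−πζ/√(1−ζ²)) = 44%, ζ = −ln(0.44)/√(π²+ln²(0.44)) = 0.2528.
Characteristic equation s² + 11s + 7.8K_p = 0 gives ζ = 11/(2√(7.8K_p)).
Setting ζ = 0.2528: √(7.8K_p) = 11/(2·0.2528) = 21.75, so K_p = 473.2/7.8 = 60.7.

K_p = 60.7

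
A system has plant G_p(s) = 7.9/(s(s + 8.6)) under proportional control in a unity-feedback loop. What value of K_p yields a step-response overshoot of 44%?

From %OS = 100·exp(−πζ/√(1−ζ²)) = 44%, ζ = −ln(0.44)/√(π²+ln²(0.44)) = 0.2528.
Characteristic equation s² + 8.6s + 7.9K_p = 0 gives ζ = 8.6/(2√(7.9K_p)).
Setting ζ = 0.2528: √(7.9K_p) = 8.6/(2·0.2528) = 17.01, so K_p = 289.2/7.9 = 36.6.

K_p = 36.6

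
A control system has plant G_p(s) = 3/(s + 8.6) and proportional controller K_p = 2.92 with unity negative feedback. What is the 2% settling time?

T_s ≈ 0.23 s

Closed-loop transfer function: T(s) = K_p·G_p(s)/(1 + K_p·G_p(s)) = 8.76/(s + 8.6 + 8.76) = 8.76/(s + 17.36).
Time constant τ = 1/17.36 = 0.0576 s, so the 2% settling time is about 4τ = 0.23 s.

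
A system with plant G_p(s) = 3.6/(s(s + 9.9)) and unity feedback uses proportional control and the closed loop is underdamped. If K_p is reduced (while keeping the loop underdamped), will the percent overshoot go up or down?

ζ = 9.9/(2√(3.6K_p)) rises as K_p falls; higher damping means less overshoot.

decrease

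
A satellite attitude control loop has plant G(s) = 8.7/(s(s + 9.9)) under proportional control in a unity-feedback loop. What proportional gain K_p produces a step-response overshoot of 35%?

K_p = 28

From %OS = 100·exp(−πζ/√(1−ζ²)) = 35%, ζ = −ln(0.35)/√(π²+ln²(0.35)) = 0.3169.
Characteristic equation s² + 9.9s + 8.7K_p = 0 gives ζ = 9.9/(2√(8.7K_p)).
Setting ζ = 0.3169: √(8.7K_p) = 9.9/(2·0.3169) = 15.62, so K_p = 243.9/8.7 = 28.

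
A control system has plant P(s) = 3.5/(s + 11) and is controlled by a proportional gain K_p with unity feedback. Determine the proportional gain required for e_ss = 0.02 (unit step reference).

K_p = 154

Steady-state error for a unit step on this type-0 loop is 1/(1 + K_p·P(0)).
P(0) = 0.3182. Require 1/(1 + K_p·0.3182) = 0.02, so 1 + 0.3182·K_p = 50.
K_p = (50 − 1)/0.3182 = 154.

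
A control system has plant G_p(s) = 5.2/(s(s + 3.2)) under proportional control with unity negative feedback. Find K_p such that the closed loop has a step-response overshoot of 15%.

K_p = 1.84

From %OS = 100·exp(−πζ/√(1−ζ²)) = 15%, ζ = −ln(0.15)/√(π²+ln²(0.15)) = 0.5169.
Characteristic equation s² + 3.2s + 5.2K_p = 0 gives ζ = 3.2/(2√(5.2K_p)).
Setting ζ = 0.5169: √(5.2K_p) = 3.2/(2·0.5169) = 3.095, so K_p = 9.58/5.2 = 1.84.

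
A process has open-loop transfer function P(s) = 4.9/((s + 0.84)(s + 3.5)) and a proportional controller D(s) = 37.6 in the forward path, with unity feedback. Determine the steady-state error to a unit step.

The loop is type 0. Static position error constant K_pos = D(0)·P(0) = 37.6·1.667 = 62.67.
Steady-state error to a unit step: e_ss = 1/(1+K_pos) = 1/63.67 = 0.0157.

0.0157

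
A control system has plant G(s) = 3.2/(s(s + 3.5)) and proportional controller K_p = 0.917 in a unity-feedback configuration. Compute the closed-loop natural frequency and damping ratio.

ω_n = 1.71 rad/s, ζ = 1.02

With unity feedback the closed-loop characteristic equation is s² + 3.5s + 0.917·3.2 = s² + 3.5s + 2.934 = 0.
Matching s² + 2ζω_n s + ω_n²: ω_n = √2.934 = 1.713 rad/s and 2ζω_n = 3.5, so ζ = 3.5/(2·1.713) = 1.02.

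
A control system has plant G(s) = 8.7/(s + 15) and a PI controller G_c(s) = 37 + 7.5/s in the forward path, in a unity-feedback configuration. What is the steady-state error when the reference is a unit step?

0

The open loop G_c(s)G(s) has a pole at the origin (type 1), so the static position error constant is infinite and e_ss = 1/(1+∞) = 0.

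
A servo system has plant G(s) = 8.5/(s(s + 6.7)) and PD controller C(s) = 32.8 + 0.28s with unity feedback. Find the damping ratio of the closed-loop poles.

Forward path: (32.8 + 0.28s)·8.5/(s(s+6.7)). The closed-loop characteristic equation is s² + (6.7 + 8.5·0.28)s + 8.5·32.8 = 0.
That is s² + 9.08s + 278.8 = 0, so ω_n = 16.7 rad/s and ζ = 9.08/(2·16.7) = 0.2719.

ζ = 0.272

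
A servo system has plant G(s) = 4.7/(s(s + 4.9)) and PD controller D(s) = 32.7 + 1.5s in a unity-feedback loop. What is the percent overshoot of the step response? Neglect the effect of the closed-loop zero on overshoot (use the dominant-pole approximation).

17.8%

Forward path: (32.7 + 1.5s)·4.7/(s(s+4.9)). The closed-loop characteristic equation is s² + (4.9 + 4.7·1.5)s + 4.7·32.7 = 0.
That is s² + 11.95s + 153.7 = 0, so ω_n = 12.4 rad/s and ζ = 11.95/(2·12.4) = 0.482.
%OS = 100·exp(−πζ/√(1−ζ²)) = 17.8%.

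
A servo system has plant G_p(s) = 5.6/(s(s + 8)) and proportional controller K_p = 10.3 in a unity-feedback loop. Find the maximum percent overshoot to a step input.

14.3%

Closed-loop characteristic equation: s² + 8s + 57.68 = 0, so ω_n = 7.595 rad/s and ζ = 8/(2·7.595) = 0.5267.
%OS = 100·exp(−πζ/√(1−ζ²)) = 100·exp(−π·0.5267/√0.7226) = 14.3%.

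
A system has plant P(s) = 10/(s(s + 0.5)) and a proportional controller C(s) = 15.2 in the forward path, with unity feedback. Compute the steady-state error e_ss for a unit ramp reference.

The loop has one pole at the origin (type 1). Velocity error constant K_v = lim_{s→0} s·C(s)P(s) = 15.2·10/0.5 = 304.
Steady-state error to a unit ramp: e_ss = 1/K_v = 0.00329.

0.00329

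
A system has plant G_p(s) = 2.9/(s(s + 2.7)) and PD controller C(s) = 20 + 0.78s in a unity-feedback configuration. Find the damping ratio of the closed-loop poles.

ζ = 0.326

Forward path: (20 + 0.78s)·2.9/(s(s+2.7)). The closed-loop characteristic equation is s² + (2.7 + 2.9·0.78)s + 2.9·20 = 0.
That is s² + 4.962s + 58 = 0, so ω_n = 7.616 rad/s and ζ = 4.962/(2·7.616) = 0.3258.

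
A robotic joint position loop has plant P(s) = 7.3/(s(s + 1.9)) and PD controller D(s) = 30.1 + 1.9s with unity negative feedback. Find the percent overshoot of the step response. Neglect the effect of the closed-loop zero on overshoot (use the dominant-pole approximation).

Forward path: (30.1 + 1.9s)·7.3/(s(s+1.9)). The closed-loop characteristic equation is s² + (1.9 + 7.3·1.9)s + 7.3·30.1 = 0.
That is s² + 15.77s + 219.7 = 0, so ω_n = 14.82 rad/s and ζ = 15.77/(2·14.82) = 0.5319.
%OS = 100·exp(−πζ/√(1−ζ²)) = 13.9%.

13.9%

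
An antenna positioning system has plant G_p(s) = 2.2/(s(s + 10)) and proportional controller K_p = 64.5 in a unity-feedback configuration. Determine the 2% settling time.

T_s ≈ 0.8 s

Closed-loop characteristic equation: s² + 10s + 141.9 = 0, so ω_n = 11.91 rad/s and ζ = 10/(2·11.91) = 0.4197.
2% settling time T_s ≈ 4/(ζω_n) = 4/5 = 0.8 s.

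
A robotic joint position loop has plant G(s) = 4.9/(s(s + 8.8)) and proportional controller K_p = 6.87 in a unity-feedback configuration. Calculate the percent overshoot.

Closed-loop characteristic equation: s² + 8.8s + 33.66 = 0, so ω_n = 5.802 rad/s and ζ = 8.8/(2·5.802) = 0.7584.
%OS = 100·exp(−πζ/√(1−ζ²)) = 100·exp(−π·0.7584/√0.4249) = 2.59%.

2.59%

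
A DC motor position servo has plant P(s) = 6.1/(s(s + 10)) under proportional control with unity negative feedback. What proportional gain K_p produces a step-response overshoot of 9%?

K_p = 11.1

From %OS = 100·exp(−πζ/√(1−ζ²)) = 9%, ζ = −ln(0.09)/√(π²+ln²(0.09)) = 0.6083.
Characteristic equation s² + 10s + 6.1K_p = 0 gives ζ = 10/(2√(6.1K_p)).
Setting ζ = 0.6083: √(6.1K_p) = 10/(2·0.6083) = 8.219, so K_p = 67.55/6.1 = 11.1.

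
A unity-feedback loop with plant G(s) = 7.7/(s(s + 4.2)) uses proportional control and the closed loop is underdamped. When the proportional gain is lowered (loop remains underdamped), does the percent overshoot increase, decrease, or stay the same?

ζ = 4.2/(2√(7.7K_p)) rises as K_p falls; higher damping means less overshoot.

decrease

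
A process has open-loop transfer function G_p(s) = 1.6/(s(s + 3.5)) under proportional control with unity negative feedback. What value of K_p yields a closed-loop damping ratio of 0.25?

K_p = 30.6

Closed-loop characteristic equation: s² + 3.5s + K_p·1.6 = 0.
So ω_n = √(1.6K_p) and 2ζω_n = 3.5, giving ζ = 3.5/(2√(1.6K_p)).
Setting ζ = 0.25: √(1.6K_p) = 3.5/(2·0.25) = 7, so K_p = 49/1.6 = 30.6.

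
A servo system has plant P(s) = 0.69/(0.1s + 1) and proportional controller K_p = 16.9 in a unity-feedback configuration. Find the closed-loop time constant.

Closed loop: T(s) = K_p·P/(1+K_p·P) = 11.66/(0.1s + 1 + 11.66), with pole at s = −(1 + 11.66)/0.1 = −126.6.
Closed-loop time constant τ = 1/126.6 = 0.0079 s.

τ = 0.0079 s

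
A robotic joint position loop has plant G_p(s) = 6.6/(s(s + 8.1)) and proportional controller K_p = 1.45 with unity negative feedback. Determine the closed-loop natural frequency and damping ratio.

ω_n = 3.09 rad/s, ζ = 1.31

1 + K_p·G_p(s) = 0 gives s² + 8.1s + 9.57 = 0.
So ω_n² = 9.57 ⇒ ω_n = 3.094 rad/s, and ζ = 8.1/(2ω_n) = 1.31.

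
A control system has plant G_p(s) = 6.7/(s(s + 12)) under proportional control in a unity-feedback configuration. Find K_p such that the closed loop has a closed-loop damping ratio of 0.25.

Closed-loop characteristic equation: s² + 12s + K_p·6.7 = 0.
So ω_n = √(6.7K_p) and 2ζω_n = 12, giving ζ = 12/(2√(6.7K_p)).
Setting ζ = 0.25: √(6.7K_p) = 12/(2·0.25) = 24, so K_p = 576/6.7 = 86.

K_p = 86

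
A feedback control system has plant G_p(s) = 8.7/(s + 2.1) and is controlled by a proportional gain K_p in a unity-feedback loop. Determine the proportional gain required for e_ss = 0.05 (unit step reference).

K_p = 4.59

Steady-state error for a unit step on this type-0 loop is 1/(1 + K_p·G_p(0)).
G_p(0) = 4.143. Require 1/(1 + K_p·4.143) = 0.05, so 1 + 4.143·K_p = 20.
K_p = (20 − 1)/4.143 = 4.59.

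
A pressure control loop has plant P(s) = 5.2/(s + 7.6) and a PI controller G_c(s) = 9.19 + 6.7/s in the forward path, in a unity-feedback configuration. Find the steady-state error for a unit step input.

The open loop G_c(s)P(s) has a pole at the origin (type 1), so the static position error constant is infinite and e_ss = 1/(1+∞) = 0.

0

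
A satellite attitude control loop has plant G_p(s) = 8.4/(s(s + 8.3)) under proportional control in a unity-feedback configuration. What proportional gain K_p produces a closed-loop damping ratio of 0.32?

Closed-loop characteristic equation: s² + 8.3s + K_p·8.4 = 0.
So ω_n = √(8.4K_p) and 2ζω_n = 8.3, giving ζ = 8.3/(2√(8.4K_p)).
Setting ζ = 0.32: √(8.4K_p) = 8.3/(2·0.32) = 12.97, so K_p = 168.2/8.4 = 20.

K_p = 20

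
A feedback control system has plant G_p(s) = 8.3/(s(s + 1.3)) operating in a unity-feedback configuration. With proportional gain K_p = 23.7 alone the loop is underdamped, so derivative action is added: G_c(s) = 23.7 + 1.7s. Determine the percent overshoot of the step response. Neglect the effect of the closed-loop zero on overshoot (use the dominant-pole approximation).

12.7%

Forward path: (23.7 + 1.7s)·8.3/(s(s+1.3)). The closed-loop characteristic equation is s² + (1.3 + 8.3·1.7)s + 8.3·23.7 = 0.
That is s² + 15.41s + 196.7 = 0, so ω_n = 14.03 rad/s and ζ = 15.41/(2·14.03) = 0.5494.
%OS = 100·exp(−πζ/√(1−ζ²)) = 12.7%.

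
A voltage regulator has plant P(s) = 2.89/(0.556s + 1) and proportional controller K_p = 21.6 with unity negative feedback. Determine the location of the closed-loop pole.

Closed loop: T(s) = K_p·P/(1+K_p·P) = 62.42/(0.556s + 1 + 62.42), with pole at s = −(1 + 62.42)/0.556 = −114.1.

s = -114.1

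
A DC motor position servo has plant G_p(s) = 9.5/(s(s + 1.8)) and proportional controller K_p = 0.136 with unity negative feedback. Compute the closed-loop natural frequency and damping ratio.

1 + K_p·G_p(s) = 0 gives s² + 1.8s + 1.292 = 0.
Matching s² + 2ζω_n s + ω_n²: ω_n = √1.292 = 1.137 rad/s and 2ζω_n = 1.8, so ζ = 1.8/(2·1.137) = 0.792.

ω_n = 1.14 rad/s, ζ = 0.792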